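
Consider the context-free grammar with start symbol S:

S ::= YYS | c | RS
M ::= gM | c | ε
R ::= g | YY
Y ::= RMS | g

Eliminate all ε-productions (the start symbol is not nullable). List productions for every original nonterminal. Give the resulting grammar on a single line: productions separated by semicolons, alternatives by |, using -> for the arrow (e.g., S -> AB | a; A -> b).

S -> c | RS | YYS; M -> c | g | gM; R -> g | YY; Y -> g | RS | RMS

Nullable set: {M}.
Drop M -> ε.
M -> gM: M nullable, giving g | gM.
Y -> RMS: M nullable, giving RMS | RS.
Unchanged (no nullable symbols): S -> RS; S -> YYS; S -> c; M -> c; R -> YY; R -> g; Y -> g.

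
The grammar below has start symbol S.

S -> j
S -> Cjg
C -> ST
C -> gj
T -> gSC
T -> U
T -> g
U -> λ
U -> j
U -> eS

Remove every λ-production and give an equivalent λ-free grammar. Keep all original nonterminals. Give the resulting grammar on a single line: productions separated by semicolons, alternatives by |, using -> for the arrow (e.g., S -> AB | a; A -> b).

S -> j | Cjg; C -> S | ST | gj; T -> U | g | gSC; U -> j | eS

Nullable set: {T, U}.
C -> ST: T nullable, giving S | ST.
T -> U: U nullable, giving U.
Drop U -> λ.
Unchanged (no nullable symbols): S -> Cjg; S -> j; C -> gj; T -> g; T -> gSC; U -> eS; U -> j.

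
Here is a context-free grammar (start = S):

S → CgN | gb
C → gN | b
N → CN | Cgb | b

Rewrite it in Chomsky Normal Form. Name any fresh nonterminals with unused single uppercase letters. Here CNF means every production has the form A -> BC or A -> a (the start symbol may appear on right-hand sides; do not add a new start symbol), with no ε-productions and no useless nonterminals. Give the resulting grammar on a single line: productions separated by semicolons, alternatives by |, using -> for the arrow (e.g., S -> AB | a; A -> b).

No ε-productions.
No unit productions to eliminate.
TERM: introduce B -> b, A -> g and substitute in every rule of length ≥2.
BIN: N -> CAB becomes N -> CD, D -> AB; S -> CAN becomes S -> CE, E -> AN.

S -> AB | CE; A -> g; B -> b; C -> b | AN; D -> AB; E -> AN; N -> b | CD | CN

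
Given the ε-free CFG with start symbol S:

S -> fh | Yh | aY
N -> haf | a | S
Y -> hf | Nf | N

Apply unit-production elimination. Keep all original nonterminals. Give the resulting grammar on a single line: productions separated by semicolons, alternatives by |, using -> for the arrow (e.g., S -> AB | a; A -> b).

S -> Yh | aY | fh; N -> a | Yh | aY | fh | haf; Y -> a | Nf | Yh | aY | fh | hf | haf

Unit productions: N->S, Y->N.
Unit pairs (A ⇒* B via units): (N,S), (Y,N), (Y,S).
S: inherits non-unit rules of {S} → Yh | aY | fh.
N: inherits non-unit rules of {N, S} → Yh | a | aY | fh | haf.
Y: inherits non-unit rules of {N, S, Y} → Nf | Yh | a | aY | fh | haf | hf.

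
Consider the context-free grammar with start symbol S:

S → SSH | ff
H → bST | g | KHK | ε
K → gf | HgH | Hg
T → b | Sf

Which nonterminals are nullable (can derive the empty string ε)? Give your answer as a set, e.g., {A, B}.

Directly nullable (have an ε-rule): {H}.
Not nullable: K, S, T — each has a terminal in every rule's right-hand side or depends on a non-nullable symbol.

{H}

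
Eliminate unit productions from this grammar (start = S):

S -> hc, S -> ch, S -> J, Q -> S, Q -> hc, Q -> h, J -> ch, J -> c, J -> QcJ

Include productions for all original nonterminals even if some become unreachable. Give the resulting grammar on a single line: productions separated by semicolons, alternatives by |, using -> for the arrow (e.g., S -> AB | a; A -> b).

Unit productions: Q->S, S->J.
Unit pairs (A ⇒* B via units): (Q,J), (Q,S), (S,J).
S: inherits non-unit rules of {J, S} → QcJ | c | ch | hc.
J: inherits non-unit rules of {J} → QcJ | c | ch.
Q: inherits non-unit rules of {J, Q, S} → QcJ | c | ch | h | hc.

S -> c | ch | hc | QcJ; J -> c | ch | QcJ; Q -> c | h | ch | hc | QcJ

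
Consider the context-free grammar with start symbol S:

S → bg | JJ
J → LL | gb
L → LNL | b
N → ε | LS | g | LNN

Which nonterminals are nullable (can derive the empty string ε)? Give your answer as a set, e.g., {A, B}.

{N}

Directly nullable (have an ε-rule): {N}.
Not nullable: J, L, S — each has a terminal in every rule's right-hand side or depends on a non-nullable symbol.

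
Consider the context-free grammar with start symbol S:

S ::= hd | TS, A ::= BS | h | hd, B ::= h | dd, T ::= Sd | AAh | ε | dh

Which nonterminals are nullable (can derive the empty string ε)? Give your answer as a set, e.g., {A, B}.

Directly nullable (have an ε-rule): {T}.
Not nullable: A, B, S — each has a terminal in every rule's right-hand side or depends on a non-nullable symbol.

{T}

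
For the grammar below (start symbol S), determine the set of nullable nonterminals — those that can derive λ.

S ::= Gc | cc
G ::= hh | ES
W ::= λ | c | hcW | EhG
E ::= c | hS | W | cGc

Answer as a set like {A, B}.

Directly nullable (have an ε-rule): {W}.
E is nullable via E -> W (every symbol on the right is already known nullable).
Not nullable: G, S — each has a terminal in every rule's right-hand side or depends on a non-nullable symbol.

{E, W}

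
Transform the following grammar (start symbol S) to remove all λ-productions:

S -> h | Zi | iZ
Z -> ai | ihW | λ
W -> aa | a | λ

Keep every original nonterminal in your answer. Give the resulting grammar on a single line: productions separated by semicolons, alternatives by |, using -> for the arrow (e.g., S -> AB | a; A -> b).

S -> h | i | Zi | iZ; W -> a | aa; Z -> ai | ih | ihW

Nullable set: {W, Z}.
S -> Zi: Z nullable, giving Zi | i.
S -> iZ: Z nullable, giving i | iZ.
Drop W -> λ.
Drop Z -> λ.
Z -> ihW: W nullable, giving ih | ihW.
Unchanged (no nullable symbols): S -> h; W -> a; W -> aa; Z -> ai.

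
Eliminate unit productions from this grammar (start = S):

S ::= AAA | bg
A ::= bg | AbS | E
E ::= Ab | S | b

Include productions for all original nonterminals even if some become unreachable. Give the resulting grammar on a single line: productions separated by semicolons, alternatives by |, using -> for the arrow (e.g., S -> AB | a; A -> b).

Unit productions: A->E, E->S.
Unit pairs (A ⇒* B via units): (A,E), (A,S), (E,S).
S: inherits non-unit rules of {S} → AAA | bg.
A: inherits non-unit rules of {A, E, S} → AAA | Ab | AbS | b | bg.
E: inherits non-unit rules of {E, S} → AAA | Ab | b | bg.

S -> bg | AAA; A -> b | Ab | bg | AAA | AbS; E -> b | Ab | bg | AAA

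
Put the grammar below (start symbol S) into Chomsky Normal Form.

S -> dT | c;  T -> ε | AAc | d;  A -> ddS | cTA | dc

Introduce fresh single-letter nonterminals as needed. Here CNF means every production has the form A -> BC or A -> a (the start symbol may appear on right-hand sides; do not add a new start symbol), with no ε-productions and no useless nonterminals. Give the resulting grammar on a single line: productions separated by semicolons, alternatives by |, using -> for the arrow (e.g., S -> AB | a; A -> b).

S -> c | d | CT; A -> BA | BD | CB | CE; B -> c; C -> d; D -> TA; E -> CS; F -> AB; T -> d | AF

Nullable: {T}; after ε-elimination: S -> c | d | dT; A -> cA | dc | cTA | ddS; T -> d | AAc.
No unit productions to eliminate.
TERM: introduce B -> c, C -> d and substitute in every rule of length ≥2.
BIN: A -> BTA becomes A -> BD, D -> TA; A -> CCS becomes A -> CE, E -> CS; T -> AAB becomes T -> AF, F -> AB.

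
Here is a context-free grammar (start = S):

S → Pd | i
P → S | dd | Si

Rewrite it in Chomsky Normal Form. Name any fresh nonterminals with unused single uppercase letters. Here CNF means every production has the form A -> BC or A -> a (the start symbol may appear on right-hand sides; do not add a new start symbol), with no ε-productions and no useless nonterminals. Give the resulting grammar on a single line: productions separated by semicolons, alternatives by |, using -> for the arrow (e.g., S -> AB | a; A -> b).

No ε-productions.
After unit-elimination: S -> i | Pd; P -> i | Pd | Si | dd.
TERM: introduce A -> d, B -> i and substitute in every rule of length ≥2.

S -> i | PA; A -> d; B -> i; P -> i | AA | PA | SB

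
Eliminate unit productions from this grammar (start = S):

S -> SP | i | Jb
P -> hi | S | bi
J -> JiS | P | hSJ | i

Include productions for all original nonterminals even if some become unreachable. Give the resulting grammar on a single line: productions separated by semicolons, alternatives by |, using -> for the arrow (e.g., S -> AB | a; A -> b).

S -> i | Jb | SP; J -> i | Jb | SP | bi | hi | JiS | hSJ; P -> i | Jb | SP | bi | hi

Unit productions: J->P, P->S.
Unit pairs (A ⇒* B via units): (J,P), (J,S), (P,S).
S: inherits non-unit rules of {S} → Jb | SP | i.
J: inherits non-unit rules of {J, P, S} → Jb | JiS | SP | bi | hSJ | hi | i.
P: inherits non-unit rules of {P, S} → Jb | SP | bi | hi | i.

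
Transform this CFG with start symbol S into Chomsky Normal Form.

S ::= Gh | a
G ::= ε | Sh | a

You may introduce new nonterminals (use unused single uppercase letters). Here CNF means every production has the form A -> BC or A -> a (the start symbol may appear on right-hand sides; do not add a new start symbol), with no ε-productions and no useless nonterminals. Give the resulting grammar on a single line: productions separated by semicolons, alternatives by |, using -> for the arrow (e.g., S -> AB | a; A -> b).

S -> a | h | GA; A -> h; G -> a | SA

Nullable: {G}; after ε-elimination: S -> a | h | Gh; G -> a | Sh.
No unit productions to eliminate.
TERM: introduce A -> h and substitute in every rule of length ≥2.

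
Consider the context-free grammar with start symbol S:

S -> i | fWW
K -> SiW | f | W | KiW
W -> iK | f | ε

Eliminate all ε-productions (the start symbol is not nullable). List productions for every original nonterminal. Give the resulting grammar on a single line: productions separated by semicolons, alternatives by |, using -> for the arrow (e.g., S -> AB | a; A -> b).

S -> f | i | fW | fWW; K -> W | f | i | Ki | Si | iW | KiW | SiW; W -> f | i | iK

Nullable set: {K, W}.
S -> fWW: W, W nullable, giving f | fW | fWW.
K -> KiW: K, W nullable, giving Ki | KiW | i | iW.
K -> SiW: W nullable, giving Si | SiW.
K -> W: W nullable, giving W.
Drop W -> ε.
W -> iK: K nullable, giving i | iK.
Unchanged (no nullable symbols): S -> i; K -> f; W -> f.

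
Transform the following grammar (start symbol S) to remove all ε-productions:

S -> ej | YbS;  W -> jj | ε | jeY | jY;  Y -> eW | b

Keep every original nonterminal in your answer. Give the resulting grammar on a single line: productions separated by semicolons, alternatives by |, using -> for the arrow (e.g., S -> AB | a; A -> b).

Nullable set: {W}.
Drop W -> ε.
Y -> eW: W nullable, giving e | eW.
Unchanged (no nullable symbols): S -> YbS; S -> ej; W -> jY; W -> jeY; W -> jj; Y -> b.

S -> ej | YbS; W -> jY | jj | jeY; Y -> b | e | eW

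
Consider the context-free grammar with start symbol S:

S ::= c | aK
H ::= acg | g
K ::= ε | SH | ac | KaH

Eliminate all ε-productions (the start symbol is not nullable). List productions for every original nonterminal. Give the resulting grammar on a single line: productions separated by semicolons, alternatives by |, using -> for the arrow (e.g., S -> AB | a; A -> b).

Nullable set: {K}.
S -> aK: K nullable, giving a | aK.
Drop K -> ε.
K -> KaH: K nullable, giving KaH | aH.
Unchanged (no nullable symbols): S -> c; H -> acg; H -> g; K -> SH; K -> ac.

S -> a | c | aK; H -> g | acg; K -> SH | aH | ac | KaH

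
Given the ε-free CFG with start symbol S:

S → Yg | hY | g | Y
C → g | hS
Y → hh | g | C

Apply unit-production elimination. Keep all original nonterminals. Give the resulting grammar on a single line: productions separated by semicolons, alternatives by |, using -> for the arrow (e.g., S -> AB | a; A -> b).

Unit productions: S->Y, Y->C.
Unit pairs (A ⇒* B via units): (S,C), (S,Y), (Y,C).
S: inherits non-unit rules of {C, S, Y} → Yg | g | hS | hY | hh.
C: inherits non-unit rules of {C} → g | hS.
Y: inherits non-unit rules of {C, Y} → g | hS | hh.

S -> g | Yg | hS | hY | hh; C -> g | hS; Y -> g | hS | hh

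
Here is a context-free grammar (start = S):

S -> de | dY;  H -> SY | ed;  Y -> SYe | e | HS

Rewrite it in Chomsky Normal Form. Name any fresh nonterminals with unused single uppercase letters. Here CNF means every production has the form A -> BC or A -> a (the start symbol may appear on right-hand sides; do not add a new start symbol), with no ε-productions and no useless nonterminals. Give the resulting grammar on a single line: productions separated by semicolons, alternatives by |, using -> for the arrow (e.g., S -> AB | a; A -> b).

S -> BA | BY; A -> e; B -> d; C -> YA; H -> AB | SY; Y -> e | HS | SC

No ε-productions.
No unit productions to eliminate.
TERM: introduce B -> d, A -> e and substitute in every rule of length ≥2.
BIN: Y -> SYA becomes Y -> SC, C -> YA.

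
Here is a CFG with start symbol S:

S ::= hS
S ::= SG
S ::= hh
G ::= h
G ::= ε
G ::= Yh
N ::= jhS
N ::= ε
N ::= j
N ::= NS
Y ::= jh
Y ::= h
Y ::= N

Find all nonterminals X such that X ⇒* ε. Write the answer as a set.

{G, N, Y}

Directly nullable (have an ε-rule): {G, N}.
Y is nullable via Y -> N (every symbol on the right is already known nullable).
Not nullable: S — each has a terminal in every rule's right-hand side or depends on a non-nullable symbol.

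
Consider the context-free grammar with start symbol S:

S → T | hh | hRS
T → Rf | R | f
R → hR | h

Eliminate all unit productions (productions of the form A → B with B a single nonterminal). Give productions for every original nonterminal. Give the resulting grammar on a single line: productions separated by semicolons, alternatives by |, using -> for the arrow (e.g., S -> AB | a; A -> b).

S -> f | h | Rf | hR | hh | hRS; R -> h | hR; T -> f | h | Rf | hR

Unit productions: S->T, T->R.
Unit pairs (A ⇒* B via units): (S,R), (S,T), (T,R).
S: inherits non-unit rules of {R, S, T} → Rf | f | h | hR | hRS | hh.
R: inherits non-unit rules of {R} → h | hR.
T: inherits non-unit rules of {R, T} → Rf | f | h | hR.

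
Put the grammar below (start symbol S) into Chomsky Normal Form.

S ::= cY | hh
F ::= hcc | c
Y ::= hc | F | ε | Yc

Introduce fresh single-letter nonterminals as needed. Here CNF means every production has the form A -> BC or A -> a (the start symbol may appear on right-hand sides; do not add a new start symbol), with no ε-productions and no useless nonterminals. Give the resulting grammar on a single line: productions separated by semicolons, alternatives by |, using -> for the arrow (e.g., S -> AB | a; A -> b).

Nullable: {Y}; after ε-elimination: S -> c | cY | hh; F -> c | hcc; Y -> F | c | Yc | hc.
After unit-elimination: S -> c | cY | hh; F -> c | hcc; Y -> c | Yc | hc | hcc.
TERM: introduce B -> c, A -> h and substitute in every rule of length ≥2.
BIN: F -> ABB becomes F -> AC, C -> BB; Y -> ABB becomes Y -> AD, D -> BB.
Drop unreachable/unproductive: F.

S -> c | AA | BY; A -> h; B -> c; D -> BB; Y -> c | AB | AD | YB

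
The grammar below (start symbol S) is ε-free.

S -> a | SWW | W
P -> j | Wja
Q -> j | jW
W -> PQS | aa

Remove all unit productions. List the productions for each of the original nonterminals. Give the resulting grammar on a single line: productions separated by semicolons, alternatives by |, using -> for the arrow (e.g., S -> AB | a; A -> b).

S -> a | aa | PQS | SWW; P -> j | Wja; Q -> j | jW; W -> aa | PQS

Unit productions: S->W.
Unit pairs (A ⇒* B via units): (S,W).
S: inherits non-unit rules of {S, W} → PQS | SWW | a | aa.
P: inherits non-unit rules of {P} → Wja | j.
Q: inherits non-unit rules of {Q} → j | jW.
W: inherits non-unit rules of {W} → PQS | aa.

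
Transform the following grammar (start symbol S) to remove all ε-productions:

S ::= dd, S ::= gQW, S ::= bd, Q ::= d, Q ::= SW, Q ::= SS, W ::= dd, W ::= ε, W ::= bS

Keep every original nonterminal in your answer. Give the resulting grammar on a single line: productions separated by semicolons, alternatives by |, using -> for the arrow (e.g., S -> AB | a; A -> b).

Nullable set: {W}.
S -> gQW: W nullable, giving gQ | gQW.
Q -> SW: W nullable, giving S | SW.
Drop W -> ε.
Unchanged (no nullable symbols): S -> bd; S -> dd; Q -> SS; Q -> d; W -> bS; W -> dd.

S -> bd | dd | gQ | gQW; Q -> S | d | SS | SW; W -> bS | dd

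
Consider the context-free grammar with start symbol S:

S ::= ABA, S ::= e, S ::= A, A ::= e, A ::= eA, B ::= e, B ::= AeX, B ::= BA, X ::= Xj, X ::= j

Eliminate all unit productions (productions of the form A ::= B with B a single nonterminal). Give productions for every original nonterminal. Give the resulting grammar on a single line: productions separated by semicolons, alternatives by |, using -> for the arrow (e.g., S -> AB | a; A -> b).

S -> e | eA | ABA; A -> e | eA; B -> e | BA | AeX; X -> j | Xj

Unit productions: S->A.
Unit pairs (A ⇒* B via units): (S,A).
S: inherits non-unit rules of {A, S} → ABA | e | eA.
A: inherits non-unit rules of {A} → e | eA.
B: inherits non-unit rules of {B} → AeX | BA | e.
X: inherits non-unit rules of {X} → Xj | j.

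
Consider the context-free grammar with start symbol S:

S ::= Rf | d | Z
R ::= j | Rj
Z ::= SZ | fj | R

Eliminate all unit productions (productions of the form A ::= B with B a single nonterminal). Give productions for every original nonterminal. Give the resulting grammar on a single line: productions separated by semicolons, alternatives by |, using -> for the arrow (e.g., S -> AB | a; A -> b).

Unit productions: S->Z, Z->R.
Unit pairs (A ⇒* B via units): (S,R), (S,Z), (Z,R).
S: inherits non-unit rules of {R, S, Z} → Rf | Rj | SZ | d | fj | j.
R: inherits non-unit rules of {R} → Rj | j.
Z: inherits non-unit rules of {R, Z} → Rj | SZ | fj | j.

S -> d | j | Rf | Rj | SZ | fj; R -> j | Rj; Z -> j | Rj | SZ | fj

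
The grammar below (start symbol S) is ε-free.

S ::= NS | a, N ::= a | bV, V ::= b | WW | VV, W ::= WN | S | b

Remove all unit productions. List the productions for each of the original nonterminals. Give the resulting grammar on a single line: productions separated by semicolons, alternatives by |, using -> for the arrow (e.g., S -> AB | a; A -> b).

Unit productions: W->S.
Unit pairs (A ⇒* B via units): (W,S).
S: inherits non-unit rules of {S} → NS | a.
N: inherits non-unit rules of {N} → a | bV.
V: inherits non-unit rules of {V} → VV | WW | b.
W: inherits non-unit rules of {S, W} → NS | WN | a | b.

S -> a | NS; N -> a | bV; V -> b | VV | WW; W -> a | b | NS | WN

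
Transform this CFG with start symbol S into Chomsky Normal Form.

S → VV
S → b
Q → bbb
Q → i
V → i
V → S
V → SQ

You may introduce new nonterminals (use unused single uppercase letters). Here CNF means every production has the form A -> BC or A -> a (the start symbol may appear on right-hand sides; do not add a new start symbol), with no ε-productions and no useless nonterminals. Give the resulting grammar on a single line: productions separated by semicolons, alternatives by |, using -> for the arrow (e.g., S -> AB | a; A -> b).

S -> b | VV; A -> b; B -> AA; Q -> i | AB; V -> b | i | SQ | VV

No ε-productions.
After unit-elimination: S -> b | VV; Q -> i | bbb; V -> b | i | SQ | VV.
TERM: introduce A -> b and substitute in every rule of length ≥2.
BIN: Q -> AAA becomes Q -> AB, B -> AA.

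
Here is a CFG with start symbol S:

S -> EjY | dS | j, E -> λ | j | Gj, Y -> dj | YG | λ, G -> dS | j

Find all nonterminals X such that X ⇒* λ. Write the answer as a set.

Directly nullable (have an ε-rule): {E, Y}.
Not nullable: G, S — each has a terminal in every rule's right-hand side or depends on a non-nullable symbol.

{E, Y}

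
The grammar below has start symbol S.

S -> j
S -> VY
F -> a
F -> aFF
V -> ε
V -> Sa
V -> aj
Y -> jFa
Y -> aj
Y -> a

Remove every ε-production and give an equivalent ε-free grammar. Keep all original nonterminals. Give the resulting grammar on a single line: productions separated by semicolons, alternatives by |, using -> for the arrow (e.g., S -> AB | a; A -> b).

Nullable set: {V}.
S -> VY: V nullable, giving VY | Y.
Drop V -> ε.
Unchanged (no nullable symbols): S -> j; F -> a; F -> aFF; V -> Sa; V -> aj; Y -> a; Y -> aj; Y -> jFa.

S -> Y | j | VY; F -> a | aFF; V -> Sa | aj; Y -> a | aj | jFa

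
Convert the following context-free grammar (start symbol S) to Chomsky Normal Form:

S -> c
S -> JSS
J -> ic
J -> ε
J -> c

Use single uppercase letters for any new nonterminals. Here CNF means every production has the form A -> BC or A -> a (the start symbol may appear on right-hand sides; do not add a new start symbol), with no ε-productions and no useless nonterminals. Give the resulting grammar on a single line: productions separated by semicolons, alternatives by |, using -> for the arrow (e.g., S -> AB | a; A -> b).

S -> c | JC | SS; A -> i; B -> c; C -> SS; J -> c | AB

Nullable: {J}; after ε-elimination: S -> c | SS | JSS; J -> c | ic.
No unit productions to eliminate.
TERM: introduce B -> c, A -> i and substitute in every rule of length ≥2.
BIN: S -> JSS becomes S -> JC, C -> SS.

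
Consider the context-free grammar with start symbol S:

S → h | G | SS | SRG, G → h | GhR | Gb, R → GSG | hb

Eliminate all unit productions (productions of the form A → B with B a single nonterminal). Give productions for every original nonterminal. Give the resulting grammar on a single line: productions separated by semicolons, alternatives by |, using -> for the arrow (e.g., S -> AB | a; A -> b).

S -> h | Gb | SS | GhR | SRG; G -> h | Gb | GhR; R -> hb | GSG

Unit productions: S->G.
Unit pairs (A ⇒* B via units): (S,G).
S: inherits non-unit rules of {G, S} → Gb | GhR | SRG | SS | h.
G: inherits non-unit rules of {G} → Gb | GhR | h.
R: inherits non-unit rules of {R} → GSG | hb.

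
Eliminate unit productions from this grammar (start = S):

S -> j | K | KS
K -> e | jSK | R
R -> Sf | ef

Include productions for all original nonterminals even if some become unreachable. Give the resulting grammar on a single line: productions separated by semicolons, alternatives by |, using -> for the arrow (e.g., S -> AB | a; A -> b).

S -> e | j | KS | Sf | ef | jSK; K -> e | Sf | ef | jSK; R -> Sf | ef

Unit productions: K->R, S->K.
Unit pairs (A ⇒* B via units): (K,R), (S,K), (S,R).
S: inherits non-unit rules of {K, R, S} → KS | Sf | e | ef | j | jSK.
K: inherits non-unit rules of {K, R} → Sf | e | ef | jSK.
R: inherits non-unit rules of {R} → Sf | ef.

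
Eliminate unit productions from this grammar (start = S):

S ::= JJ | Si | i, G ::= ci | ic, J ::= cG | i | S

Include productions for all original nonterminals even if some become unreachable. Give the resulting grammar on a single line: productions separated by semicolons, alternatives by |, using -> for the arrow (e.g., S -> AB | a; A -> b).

S -> i | JJ | Si; G -> ci | ic; J -> i | JJ | Si | cG

Unit productions: J->S.
Unit pairs (A ⇒* B via units): (J,S).
S: inherits non-unit rules of {S} → JJ | Si | i.
G: inherits non-unit rules of {G} → ci | ic.
J: inherits non-unit rules of {J, S} → JJ | Si | cG | i.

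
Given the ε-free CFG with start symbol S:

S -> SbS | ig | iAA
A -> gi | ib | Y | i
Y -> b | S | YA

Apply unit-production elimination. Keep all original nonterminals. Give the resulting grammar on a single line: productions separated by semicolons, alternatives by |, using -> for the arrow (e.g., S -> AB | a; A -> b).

Unit productions: A->Y, Y->S.
Unit pairs (A ⇒* B via units): (A,S), (A,Y), (Y,S).
S: inherits non-unit rules of {S} → SbS | iAA | ig.
A: inherits non-unit rules of {A, S, Y} → SbS | YA | b | gi | i | iAA | ib | ig.
Y: inherits non-unit rules of {S, Y} → SbS | YA | b | iAA | ig.

S -> ig | SbS | iAA; A -> b | i | YA | gi | ib | ig | SbS | iAA; Y -> b | YA | ig | SbS | iAA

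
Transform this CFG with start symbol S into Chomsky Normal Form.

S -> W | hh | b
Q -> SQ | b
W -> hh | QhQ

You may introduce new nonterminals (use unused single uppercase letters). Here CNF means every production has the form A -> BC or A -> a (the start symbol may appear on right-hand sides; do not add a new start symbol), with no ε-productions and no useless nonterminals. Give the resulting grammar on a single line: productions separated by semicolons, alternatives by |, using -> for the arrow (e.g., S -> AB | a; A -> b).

S -> b | AA | QB; A -> h; B -> AQ; Q -> b | SQ

No ε-productions.
After unit-elimination: S -> b | hh | QhQ; Q -> b | SQ; W -> hh | QhQ.
TERM: introduce A -> h and substitute in every rule of length ≥2.
BIN: S -> QAQ becomes S -> QB, B -> AQ; W -> QAQ becomes W -> QC, C -> AQ.
Drop unreachable/unproductive: W.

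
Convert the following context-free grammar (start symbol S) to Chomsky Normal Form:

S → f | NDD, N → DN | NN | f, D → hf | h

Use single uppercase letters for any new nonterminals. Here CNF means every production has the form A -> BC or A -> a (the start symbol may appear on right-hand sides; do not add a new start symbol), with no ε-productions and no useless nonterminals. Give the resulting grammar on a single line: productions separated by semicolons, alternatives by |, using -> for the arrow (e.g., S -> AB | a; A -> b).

S -> f | NC; A -> h; B -> f; C -> DD; D -> h | AB; N -> f | DN | NN

No ε-productions.
No unit productions to eliminate.
TERM: introduce B -> f, A -> h and substitute in every rule of length ≥2.
BIN: S -> NDD becomes S -> NC, C -> DD.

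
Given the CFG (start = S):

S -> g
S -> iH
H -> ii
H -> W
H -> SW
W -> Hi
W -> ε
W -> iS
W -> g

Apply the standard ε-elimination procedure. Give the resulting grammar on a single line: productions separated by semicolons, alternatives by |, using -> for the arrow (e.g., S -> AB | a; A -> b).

S -> g | i | iH; H -> S | W | SW | ii; W -> g | i | Hi | iS

Nullable set: {H, W}.
S -> iH: H nullable, giving i | iH.
H -> SW: W nullable, giving S | SW.
H -> W: W nullable, giving W.
Drop W -> ε.
W -> Hi: H nullable, giving Hi | i.
Unchanged (no nullable symbols): S -> g; H -> ii; W -> g; W -> iS.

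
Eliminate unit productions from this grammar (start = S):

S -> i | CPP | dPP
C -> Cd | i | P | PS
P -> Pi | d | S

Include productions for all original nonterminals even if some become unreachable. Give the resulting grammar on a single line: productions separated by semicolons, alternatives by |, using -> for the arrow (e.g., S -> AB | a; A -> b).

Unit productions: C->P, P->S.
Unit pairs (A ⇒* B via units): (C,P), (C,S), (P,S).
S: inherits non-unit rules of {S} → CPP | dPP | i.
C: inherits non-unit rules of {C, P, S} → CPP | Cd | PS | Pi | d | dPP | i.
P: inherits non-unit rules of {P, S} → CPP | Pi | d | dPP | i.

S -> i | CPP | dPP; C -> d | i | Cd | PS | Pi | CPP | dPP; P -> d | i | Pi | CPP | dPP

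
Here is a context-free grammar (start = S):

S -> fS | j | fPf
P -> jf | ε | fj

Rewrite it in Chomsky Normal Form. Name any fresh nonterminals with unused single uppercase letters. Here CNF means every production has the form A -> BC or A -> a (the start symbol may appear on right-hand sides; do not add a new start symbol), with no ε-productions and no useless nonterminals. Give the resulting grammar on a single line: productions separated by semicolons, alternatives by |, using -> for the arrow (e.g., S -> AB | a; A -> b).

S -> j | AA | AC | AS; A -> f; B -> j; C -> PA; P -> AB | BA

Nullable: {P}; after ε-elimination: S -> j | fS | ff | fPf; P -> fj | jf.
No unit productions to eliminate.
TERM: introduce A -> f, B -> j and substitute in every rule of length ≥2.
BIN: S -> APA becomes S -> AC, C -> PA.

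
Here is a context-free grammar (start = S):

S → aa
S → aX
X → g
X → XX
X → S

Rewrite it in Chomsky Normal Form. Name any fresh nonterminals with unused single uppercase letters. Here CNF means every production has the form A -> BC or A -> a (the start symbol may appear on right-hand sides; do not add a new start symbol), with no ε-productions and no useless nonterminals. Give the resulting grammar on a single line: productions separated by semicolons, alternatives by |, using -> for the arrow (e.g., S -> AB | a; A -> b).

S -> AA | AX; A -> a; X -> g | AA | AX | XX

No ε-productions.
After unit-elimination: S -> aX | aa; X -> g | XX | aX | aa.
TERM: introduce A -> a and substitute in every rule of length ≥2.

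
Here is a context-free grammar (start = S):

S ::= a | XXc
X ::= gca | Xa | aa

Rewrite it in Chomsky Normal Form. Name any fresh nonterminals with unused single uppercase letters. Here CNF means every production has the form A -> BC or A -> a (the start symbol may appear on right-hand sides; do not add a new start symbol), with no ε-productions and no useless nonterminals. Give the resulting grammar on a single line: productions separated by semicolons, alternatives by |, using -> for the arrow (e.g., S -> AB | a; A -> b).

No ε-productions.
No unit productions to eliminate.
TERM: introduce B -> a, A -> c, C -> g and substitute in every rule of length ≥2.
BIN: S -> XXA becomes S -> XD, D -> XA; X -> CAB becomes X -> CE, E -> AB.

S -> a | XD; A -> c; B -> a; C -> g; D -> XA; E -> AB; X -> BB | CE | XB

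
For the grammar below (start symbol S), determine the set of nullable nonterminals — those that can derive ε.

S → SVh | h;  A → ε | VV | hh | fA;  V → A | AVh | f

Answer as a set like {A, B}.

Directly nullable (have an ε-rule): {A}.
V is nullable via V -> A (every symbol on the right is already known nullable).
Not nullable: S — each has a terminal in every rule's right-hand side or depends on a non-nullable symbol.

{A, V}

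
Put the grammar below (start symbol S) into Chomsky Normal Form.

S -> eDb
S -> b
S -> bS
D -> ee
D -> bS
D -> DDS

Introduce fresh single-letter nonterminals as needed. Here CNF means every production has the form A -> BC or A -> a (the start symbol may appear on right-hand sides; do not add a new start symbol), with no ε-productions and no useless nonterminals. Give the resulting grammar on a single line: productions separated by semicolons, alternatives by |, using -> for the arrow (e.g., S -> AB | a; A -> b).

No ε-productions.
No unit productions to eliminate.
TERM: introduce A -> b, B -> e and substitute in every rule of length ≥2.
BIN: D -> DDS becomes D -> DC, C -> DS; S -> BDA becomes S -> BE, E -> DA.

S -> b | AS | BE; A -> b; B -> e; C -> DS; D -> AS | BB | DC; E -> DA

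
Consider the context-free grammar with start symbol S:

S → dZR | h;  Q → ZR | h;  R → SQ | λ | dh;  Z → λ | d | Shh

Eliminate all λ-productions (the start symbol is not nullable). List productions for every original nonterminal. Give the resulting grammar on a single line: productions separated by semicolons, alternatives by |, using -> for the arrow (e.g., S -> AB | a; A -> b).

S -> d | h | dR | dZ | dZR; Q -> R | Z | h | ZR; R -> S | SQ | dh; Z -> d | Shh

Nullable set: {Q, R, Z}.
S -> dZR: Z, R nullable, giving d | dR | dZ | dZR.
Q -> ZR: Z, R nullable, giving R | Z | ZR.
Drop R -> λ.
R -> SQ: Q nullable, giving S | SQ.
Drop Z -> λ.
Unchanged (no nullable symbols): S -> h; Q -> h; R -> dh; Z -> Shh; Z -> d.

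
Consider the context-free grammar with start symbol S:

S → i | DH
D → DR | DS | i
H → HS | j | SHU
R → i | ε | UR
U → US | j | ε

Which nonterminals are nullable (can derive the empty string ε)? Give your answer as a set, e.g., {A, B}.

{R, U}

Directly nullable (have an ε-rule): {R, U}.
Not nullable: D, H, S — each has a terminal in every rule's right-hand side or depends on a non-nullable symbol.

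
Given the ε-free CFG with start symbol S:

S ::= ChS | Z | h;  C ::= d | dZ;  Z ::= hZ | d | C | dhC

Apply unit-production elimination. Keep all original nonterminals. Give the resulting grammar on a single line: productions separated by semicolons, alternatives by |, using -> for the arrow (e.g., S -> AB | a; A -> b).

S -> d | h | dZ | hZ | ChS | dhC; C -> d | dZ; Z -> d | dZ | hZ | dhC

Unit productions: S->Z, Z->C.
Unit pairs (A ⇒* B via units): (S,C), (S,Z), (Z,C).
S: inherits non-unit rules of {C, S, Z} → ChS | d | dZ | dhC | h | hZ.
C: inherits non-unit rules of {C} → d | dZ.
Z: inherits non-unit rules of {C, Z} → d | dZ | dhC | hZ.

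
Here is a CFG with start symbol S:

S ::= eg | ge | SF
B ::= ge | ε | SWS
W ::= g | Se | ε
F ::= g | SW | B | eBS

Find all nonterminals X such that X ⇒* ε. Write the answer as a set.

Directly nullable (have an ε-rule): {B, W}.
F is nullable via F -> B (every symbol on the right is already known nullable).
Not nullable: S — each has a terminal in every rule's right-hand side or depends on a non-nullable symbol.

{B, F, W}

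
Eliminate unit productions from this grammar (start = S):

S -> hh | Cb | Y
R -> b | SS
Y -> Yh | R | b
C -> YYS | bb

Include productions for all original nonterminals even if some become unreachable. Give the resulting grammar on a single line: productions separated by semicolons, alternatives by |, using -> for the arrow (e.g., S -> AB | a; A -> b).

Unit productions: S->Y, Y->R.
Unit pairs (A ⇒* B via units): (S,R), (S,Y), (Y,R).
S: inherits non-unit rules of {R, S, Y} → Cb | SS | Yh | b | hh.
C: inherits non-unit rules of {C} → YYS | bb.
R: inherits non-unit rules of {R} → SS | b.
Y: inherits non-unit rules of {R, Y} → SS | Yh | b.

S -> b | Cb | SS | Yh | hh; C -> bb | YYS; R -> b | SS; Y -> b | SS | Yh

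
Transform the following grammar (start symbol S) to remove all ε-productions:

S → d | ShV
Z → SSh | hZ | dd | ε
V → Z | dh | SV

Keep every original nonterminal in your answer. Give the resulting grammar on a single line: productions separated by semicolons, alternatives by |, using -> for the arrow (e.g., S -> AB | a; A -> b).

S -> d | Sh | ShV; V -> S | Z | SV | dh; Z -> h | dd | hZ | SSh

Nullable set: {V, Z}.
S -> ShV: V nullable, giving Sh | ShV.
V -> SV: V nullable, giving S | SV.
V -> Z: Z nullable, giving Z.
Drop Z -> ε.
Z -> hZ: Z nullable, giving h | hZ.
Unchanged (no nullable symbols): S -> d; V -> dh; Z -> SSh; Z -> dd.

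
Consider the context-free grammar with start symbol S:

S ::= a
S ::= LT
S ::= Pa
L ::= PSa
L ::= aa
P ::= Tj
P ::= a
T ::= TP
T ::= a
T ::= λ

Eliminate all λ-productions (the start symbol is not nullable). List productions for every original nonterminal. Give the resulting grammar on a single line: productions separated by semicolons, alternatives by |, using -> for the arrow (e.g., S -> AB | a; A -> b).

Nullable set: {T}.
S -> LT: T nullable, giving L | LT.
P -> Tj: T nullable, giving Tj | j.
Drop T -> λ.
T -> TP: T nullable, giving P | TP.
Unchanged (no nullable symbols): S -> Pa; S -> a; L -> PSa; L -> aa; P -> a; T -> a.

S -> L | a | LT | Pa; L -> aa | PSa; P -> a | j | Tj; T -> P | a | TP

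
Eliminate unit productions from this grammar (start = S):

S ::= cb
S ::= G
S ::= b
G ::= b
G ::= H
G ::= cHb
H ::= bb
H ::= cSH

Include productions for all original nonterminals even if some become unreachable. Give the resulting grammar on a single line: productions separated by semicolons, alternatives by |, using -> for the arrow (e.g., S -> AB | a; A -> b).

S -> b | bb | cb | cHb | cSH; G -> b | bb | cHb | cSH; H -> bb | cSH

Unit productions: G->H, S->G.
Unit pairs (A ⇒* B via units): (G,H), (S,G), (S,H).
S: inherits non-unit rules of {G, H, S} → b | bb | cHb | cSH | cb.
G: inherits non-unit rules of {G, H} → b | bb | cHb | cSH.
H: inherits non-unit rules of {H} → bb | cSH.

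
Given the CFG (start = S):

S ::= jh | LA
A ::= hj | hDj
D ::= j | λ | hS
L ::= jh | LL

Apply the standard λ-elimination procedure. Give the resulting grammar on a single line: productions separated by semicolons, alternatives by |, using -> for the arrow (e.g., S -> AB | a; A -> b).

Nullable set: {D}.
A -> hDj: D nullable, giving hDj | hj.
Drop D -> λ.
Unchanged (no nullable symbols): S -> LA; S -> jh; A -> hj; D -> hS; D -> j; L -> LL; L -> jh.

S -> LA | jh; A -> hj | hDj; D -> j | hS; L -> LL | jh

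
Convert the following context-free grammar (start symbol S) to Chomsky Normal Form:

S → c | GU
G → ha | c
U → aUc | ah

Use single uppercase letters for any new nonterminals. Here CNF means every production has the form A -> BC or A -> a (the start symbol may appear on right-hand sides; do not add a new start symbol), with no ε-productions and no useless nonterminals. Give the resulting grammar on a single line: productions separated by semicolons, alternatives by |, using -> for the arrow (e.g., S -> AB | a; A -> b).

S -> c | GU; A -> h; B -> a; C -> c; D -> UC; G -> c | AB; U -> BA | BD

No ε-productions.
No unit productions to eliminate.
TERM: introduce B -> a, C -> c, A -> h and substitute in every rule of length ≥2.
BIN: U -> BUC becomes U -> BD, D -> UC.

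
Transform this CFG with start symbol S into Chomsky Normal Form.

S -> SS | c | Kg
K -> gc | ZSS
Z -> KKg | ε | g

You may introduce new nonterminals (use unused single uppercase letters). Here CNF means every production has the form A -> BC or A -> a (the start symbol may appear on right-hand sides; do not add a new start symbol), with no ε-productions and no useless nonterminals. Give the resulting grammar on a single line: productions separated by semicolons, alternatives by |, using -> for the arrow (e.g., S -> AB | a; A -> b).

S -> c | KA | SS; A -> g; B -> c; C -> SS; D -> KA; K -> AB | SS | ZC; Z -> g | KD

Nullable: {Z}; after ε-elimination: S -> c | Kg | SS; K -> SS | gc | ZSS; Z -> g | KKg.
No unit productions to eliminate.
TERM: introduce B -> c, A -> g and substitute in every rule of length ≥2.
BIN: K -> ZSS becomes K -> ZC, C -> SS; Z -> KKA becomes Z -> KD, D -> KA.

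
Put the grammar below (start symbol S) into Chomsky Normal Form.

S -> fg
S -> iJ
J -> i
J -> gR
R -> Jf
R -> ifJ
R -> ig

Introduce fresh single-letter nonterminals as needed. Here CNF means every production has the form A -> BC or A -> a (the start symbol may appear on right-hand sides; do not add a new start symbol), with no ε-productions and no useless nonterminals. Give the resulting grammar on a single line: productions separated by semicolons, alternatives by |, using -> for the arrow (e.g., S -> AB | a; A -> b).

No ε-productions.
No unit productions to eliminate.
TERM: introduce B -> f, A -> g, C -> i and substitute in every rule of length ≥2.
BIN: R -> CBJ becomes R -> CD, D -> BJ.

S -> BA | CJ; A -> g; B -> f; C -> i; D -> BJ; J -> i | AR; R -> CA | CD | JB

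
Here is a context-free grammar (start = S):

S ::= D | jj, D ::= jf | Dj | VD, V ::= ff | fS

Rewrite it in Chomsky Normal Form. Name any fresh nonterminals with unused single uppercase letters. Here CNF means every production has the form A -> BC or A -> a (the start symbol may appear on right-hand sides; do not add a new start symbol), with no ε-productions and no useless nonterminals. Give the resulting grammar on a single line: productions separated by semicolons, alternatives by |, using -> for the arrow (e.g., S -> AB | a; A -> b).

S -> AA | AB | DA | VD; A -> j; B -> f; D -> AB | DA | VD; V -> BB | BS

No ε-productions.
After unit-elimination: S -> Dj | VD | jf | jj; D -> Dj | VD | jf; V -> fS | ff.
TERM: introduce B -> f, A -> j and substitute in every rule of length ≥2.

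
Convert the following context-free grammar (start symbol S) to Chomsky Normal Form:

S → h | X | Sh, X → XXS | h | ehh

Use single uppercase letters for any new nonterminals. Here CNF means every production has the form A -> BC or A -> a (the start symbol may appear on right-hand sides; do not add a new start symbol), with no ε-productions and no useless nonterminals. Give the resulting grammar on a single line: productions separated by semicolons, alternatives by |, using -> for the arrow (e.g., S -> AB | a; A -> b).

No ε-productions.
After unit-elimination: S -> h | Sh | XXS | ehh; X -> h | XXS | ehh.
TERM: introduce B -> e, A -> h and substitute in every rule of length ≥2.
BIN: S -> BAA becomes S -> BC, C -> AA; S -> XXS becomes S -> XD, D -> XS; X -> BAA becomes X -> BE, E -> AA; X -> XXS becomes X -> XF, F -> XS.

S -> h | BC | SA | XD; A -> h; B -> e; C -> AA; D -> XS; E -> AA; F -> XS; X -> h | BE | XF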